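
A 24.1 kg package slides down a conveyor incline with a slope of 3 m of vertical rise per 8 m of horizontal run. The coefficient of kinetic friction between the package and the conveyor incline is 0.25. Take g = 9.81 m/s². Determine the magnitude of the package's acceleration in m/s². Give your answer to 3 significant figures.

Resolving the weight along the incline: the component pulling the package down the slope is mg sin 20.56° = 24.1 × 9.81 × 0.3511 = 83.007 N, and the normal force is N = mg cos 20.56° = 24.1 × 9.81 × 0.9363 = 221.361 N.
Kinetic friction acts up the slope with magnitude f = μN = 0.25 × 221.361 = 55.340 N.
Net force along the incline is 83.007 − 55.340 = 27.667 N, so a = 27.667 / 24.1 = 1.1480 m/s².

1.15 m/s²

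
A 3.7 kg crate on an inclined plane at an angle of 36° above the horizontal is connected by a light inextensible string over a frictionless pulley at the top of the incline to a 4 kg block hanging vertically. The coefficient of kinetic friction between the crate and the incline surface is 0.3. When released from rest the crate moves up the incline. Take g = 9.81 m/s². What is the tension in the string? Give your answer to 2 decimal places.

34.51 N

For the crate on the incline: the weight component along the slope is m₁g sin 36° = 3.7 × 9.81 × 0.5878 = 21.335 N and the normal force is N = m₁g cos 36° = 29.365 N.
Kinetic friction opposes the crate's motion up the incline: f = μN = 0.3 × 29.365 = 8.809 N acting down the slope.
Newton's second law for the crate (up-slope positive): T − 21.335 − 8.809 = 3.7 a. For the hanging block (downward positive): 4 × 9.81 − T = 4 a.
Adding the two equations eliminates T: 9.096 = 7.7 a, so a = 1.1813 m/s².
Then from the hanging block's equation, T = 4 × (9.81 − 1.1813) = 34.515 N.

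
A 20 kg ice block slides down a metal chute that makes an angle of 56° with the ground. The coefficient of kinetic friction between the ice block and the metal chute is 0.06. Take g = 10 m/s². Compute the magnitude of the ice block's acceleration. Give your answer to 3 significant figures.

7.95 m/s²

Resolving the weight along the incline: the component pulling the ice block down the slope is mg sin 56° = 20 × 10 × 0.8290 = 165.800 N, and the normal force is N = mg cos 56° = 20 × 10 × 0.5592 = 111.840 N.
Kinetic friction acts up the slope with magnitude f = μN = 0.06 × 111.840 = 6.710 N.
Net force along the incline is 165.800 − 6.710 = 159.090 N, so a = 159.090 / 20 = 7.9545 m/s².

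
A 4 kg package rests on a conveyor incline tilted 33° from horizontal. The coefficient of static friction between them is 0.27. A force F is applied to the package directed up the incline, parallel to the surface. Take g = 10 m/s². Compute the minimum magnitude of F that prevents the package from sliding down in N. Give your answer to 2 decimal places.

The normal force is N = mg cos 33° = 33.547 N. With F at its minimum the package is on the verge of sliding down, so static friction is at its maximum μ_s N = 0.27 × 33.547 = 9.058 N and acts up the slope.
Equilibrium along the incline: F + μ_s N = mg sin 33°, so F = 21.786 − 9.058 = 12.728 N.

12.73 N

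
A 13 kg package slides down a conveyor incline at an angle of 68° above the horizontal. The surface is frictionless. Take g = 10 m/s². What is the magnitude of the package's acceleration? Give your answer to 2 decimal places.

Resolving the weight along the incline: the component pulling the package down the slope is mg sin 68° = 13 × 10 × 0.9272 = 120.536 N, and the normal force is N = mg cos 68° = 13 × 10 × 0.3746 = 48.698 N.
With no friction the net force along the incline is 120.536 N, so a = g sin 68° = 120.536 / 13 = 9.2720 m/s².

9.27 m/s²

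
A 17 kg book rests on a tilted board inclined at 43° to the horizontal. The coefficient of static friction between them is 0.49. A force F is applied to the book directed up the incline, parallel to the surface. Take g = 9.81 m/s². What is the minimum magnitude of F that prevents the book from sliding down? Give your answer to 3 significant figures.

The normal force is N = mg cos 43° = 121.968 N. With F at its minimum the book is on the verge of sliding down, so static friction is at its maximum μ_s N = 0.49 × 121.968 = 59.764 N and acts up the slope.
Equilibrium along the incline: F + μ_s N = mg sin 43°, so F = 113.737 − 59.764 = 53.973 N.

54.0 N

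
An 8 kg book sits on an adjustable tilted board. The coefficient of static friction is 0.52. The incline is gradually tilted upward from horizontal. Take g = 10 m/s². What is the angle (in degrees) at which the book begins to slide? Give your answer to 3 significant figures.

27.5°

At the threshold of sliding, static friction is at its maximum μ_s N and exactly balances the weight component along the incline: mg sin θ = μ_s mg cos θ.
Hence tan θ = μ_s = 0.52, so θ = arctan(0.52) = 27.4744°.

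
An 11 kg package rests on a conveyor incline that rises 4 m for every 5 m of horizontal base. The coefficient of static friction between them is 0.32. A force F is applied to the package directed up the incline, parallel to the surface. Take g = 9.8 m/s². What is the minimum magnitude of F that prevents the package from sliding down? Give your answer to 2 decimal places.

40.41 N

The normal force is N = mg cos 38.66° = 84.178 N. With F at its minimum the package is on the verge of sliding down, so static friction is at its maximum μ_s N = 0.32 × 84.178 = 26.937 N and acts up the slope.
Equilibrium along the incline: F + μ_s N = mg sin 38.66°, so F = 67.342 − 26.937 = 40.405 N.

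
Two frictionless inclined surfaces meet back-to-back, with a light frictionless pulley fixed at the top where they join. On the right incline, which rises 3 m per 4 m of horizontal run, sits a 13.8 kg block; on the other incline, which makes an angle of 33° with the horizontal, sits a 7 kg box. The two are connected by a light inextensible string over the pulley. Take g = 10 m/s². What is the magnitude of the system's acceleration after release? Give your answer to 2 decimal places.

Resolve each weight along its own incline: the 13.8 kg mass has component 13.8 × 10 × sin 36.87° = 82.800 N down its slope, and the 7 kg mass has 7 × 10 × sin 33° = 38.125 N down its slope.
The 13.8 kg side's 82.800 N exceeds the other side's 38.125 N, so that mass slides down and the 7 kg mass slides up. Taking that direction as positive, Newton's second law for the whole system gives 82.800 − 38.125 = (13.8 + 7) a, so a = 44.675 / 20.8 = 2.1478 m/s².

2.15 m/s²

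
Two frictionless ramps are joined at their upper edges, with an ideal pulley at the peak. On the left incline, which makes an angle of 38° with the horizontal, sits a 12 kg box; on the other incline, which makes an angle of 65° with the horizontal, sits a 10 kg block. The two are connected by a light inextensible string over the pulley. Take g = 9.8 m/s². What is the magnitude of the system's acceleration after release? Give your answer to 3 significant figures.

Resolve each weight along its own incline: the 12 kg mass has component 12 × 9.8 × sin 38° = 72.402 N down its slope, and the 10 kg mass has 10 × 9.8 × sin 65° = 88.818 N down its slope.
The 10 kg side's 88.818 N exceeds the other side's 72.402 N, so that mass slides down and the 12 kg mass slides up. Taking that direction as positive, Newton's second law for the whole system gives 88.818 − 72.402 = (12 + 10) a, so a = 16.416 / 22 = 0.7462 m/s².

0.746 m/s²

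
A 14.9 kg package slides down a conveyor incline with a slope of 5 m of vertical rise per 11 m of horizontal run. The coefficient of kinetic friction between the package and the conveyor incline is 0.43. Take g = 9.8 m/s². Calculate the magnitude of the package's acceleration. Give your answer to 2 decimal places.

0.22 m/s²

Resolving the weight along the incline: the component pulling the package down the slope is mg sin 24.44° = 14.9 × 9.8 × 0.4138 = 60.423 N, and the normal force is N = mg cos 24.44° = 14.9 × 9.8 × 0.9104 = 132.937 N.
Kinetic friction acts up the slope with magnitude f = μN = 0.43 × 132.937 = 57.163 N.
Net force along the incline is 60.423 − 57.163 = 3.260 N, so a = 3.260 / 14.9 = 0.2188 m/s².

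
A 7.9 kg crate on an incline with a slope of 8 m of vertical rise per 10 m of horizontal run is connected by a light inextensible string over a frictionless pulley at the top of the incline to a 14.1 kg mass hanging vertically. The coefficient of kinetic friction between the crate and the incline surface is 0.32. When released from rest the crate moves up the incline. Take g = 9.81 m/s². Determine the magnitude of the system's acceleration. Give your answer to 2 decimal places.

3.21 m/s²

For the crate on the incline: the weight component along the slope is m₁g sin 38.66° = 7.9 × 9.81 × 0.6247 = 48.414 N and the normal force is N = m₁g cos 38.66° = 60.517 N.
Kinetic friction opposes the crate's motion up the incline: f = μN = 0.32 × 60.517 = 19.365 N acting down the slope.
Newton's second law for the crate (up-slope positive): T − 48.414 − 19.365 = 7.9 a. For the hanging mass (downward positive): 14.1 × 9.81 − T = 14.1 a.
Adding the two equations eliminates T: 70.542 = 22 a, so a = 3.2065 m/s².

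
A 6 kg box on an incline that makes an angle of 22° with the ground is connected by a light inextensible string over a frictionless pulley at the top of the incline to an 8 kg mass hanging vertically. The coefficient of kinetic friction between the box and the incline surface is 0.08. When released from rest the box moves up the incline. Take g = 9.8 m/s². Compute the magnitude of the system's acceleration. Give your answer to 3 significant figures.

For the box on the incline: the weight component along the slope is m₁g sin 22° = 6 × 9.8 × 0.3746 = 22.026 N and the normal force is N = m₁g cos 22° = 54.518 N.
Kinetic friction opposes the box's motion up the incline: f = μN = 0.08 × 54.518 = 4.361 N acting down the slope.
Newton's second law for the box (up-slope positive): T − 22.026 − 4.361 = 6 a. For the hanging mass (downward positive): 8 × 9.8 − T = 8 a.
Adding the two equations eliminates T: 52.013 = 14 a, so a = 3.7152 m/s².

3.72 m/s²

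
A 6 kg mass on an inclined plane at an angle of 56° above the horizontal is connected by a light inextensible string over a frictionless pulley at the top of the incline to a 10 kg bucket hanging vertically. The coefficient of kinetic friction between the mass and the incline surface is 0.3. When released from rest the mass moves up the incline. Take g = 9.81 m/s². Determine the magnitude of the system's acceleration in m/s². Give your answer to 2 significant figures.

For the mass on the incline: the weight component along the slope is m₁g sin 56° = 6 × 9.81 × 0.8290 = 48.795 N and the normal force is N = m₁g cos 56° = 32.914 N.
Kinetic friction opposes the mass's motion up the incline: f = μN = 0.3 × 32.914 = 9.874 N acting down the slope.
Newton's second law for the mass (up-slope positive): T − 48.795 − 9.874 = 6 a. For the hanging bucket (downward positive): 10 × 9.81 − T = 10 a.
Adding the two equations eliminates T: 39.431 = 16 a, so a = 2.4644 m/s².

2.5 m/s²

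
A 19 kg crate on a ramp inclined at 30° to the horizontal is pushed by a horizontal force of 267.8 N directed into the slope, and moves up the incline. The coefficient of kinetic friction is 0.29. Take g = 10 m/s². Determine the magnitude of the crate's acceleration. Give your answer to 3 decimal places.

The horizontal push has components F cos 30° = 267.8 × 0.8660 = 231.915 N up the incline and F sin 30° = 267.8 × 0.5000 = 133.900 N pressing into the surface.
The normal force is therefore N = mg cos 30° + F sin 30° = 164.540 + 133.900 = 298.440 N, and kinetic friction down the slope is μN = 0.29 × 298.440 = 86.548 N.
Along the incline: F cos 30° − mg sin 30° − μN = ma, so 231.915 − 95.000 − 86.548 = 19 a, giving a = 2.6509 m/s².

2.651 m/s²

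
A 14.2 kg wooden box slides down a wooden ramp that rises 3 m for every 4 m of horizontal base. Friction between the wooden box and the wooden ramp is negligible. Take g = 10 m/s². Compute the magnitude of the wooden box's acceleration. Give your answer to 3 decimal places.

Resolving the weight along the incline: the component pulling the wooden box down the slope is mg sin 36.87° = 14.2 × 10 × 0.6000 = 85.200 N, and the normal force is N = mg cos 36.87° = 14.2 × 10 × 0.8000 = 113.600 N.
With no friction the net force along the incline is 85.200 N, so a = g sin 36.87° = 85.200 / 14.2 = 6.0000 m/s².

6.000 m/s²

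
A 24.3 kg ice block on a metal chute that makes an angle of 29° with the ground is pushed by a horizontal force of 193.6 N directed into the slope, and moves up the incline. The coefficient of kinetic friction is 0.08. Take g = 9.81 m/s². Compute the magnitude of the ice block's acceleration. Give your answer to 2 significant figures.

The horizontal push has components F cos 29° = 193.6 × 0.8746 = 169.323 N up the incline and F sin 29° = 193.6 × 0.4848 = 93.857 N pressing into the surface.
The normal force is therefore N = mg cos 29° + F sin 29° = 208.490 + 93.857 = 302.347 N, and kinetic friction down the slope is μN = 0.08 × 302.347 = 24.188 N.
Along the incline: F cos 29° − mg sin 29° − μN = ma, so 169.323 − 115.568 − 24.188 = 24.3 a, giving a = 1.2167 m/s².

1.2 m/s²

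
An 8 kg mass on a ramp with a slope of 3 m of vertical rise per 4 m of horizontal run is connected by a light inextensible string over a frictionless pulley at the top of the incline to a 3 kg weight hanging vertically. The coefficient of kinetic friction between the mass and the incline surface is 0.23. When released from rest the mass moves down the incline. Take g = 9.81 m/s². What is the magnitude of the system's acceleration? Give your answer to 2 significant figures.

0.29 m/s²

For the mass on the incline: the weight component along the slope is m₁g sin 36.87° = 8 × 9.81 × 0.6000 = 47.088 N and the normal force is N = m₁g cos 36.87° = 62.784 N.
Kinetic friction opposes the mass's motion down the incline: f = μN = 0.23 × 62.784 = 14.440 N acting up the slope.
Newton's second law for the mass (down-slope positive): 47.088 − 14.440 − T = 8 a. For the hanging weight (upward positive): T − 3 × 9.81 = 3 a.
Adding the two equations eliminates T: 3.218 = 11 a, so a = 0.2925 m/s².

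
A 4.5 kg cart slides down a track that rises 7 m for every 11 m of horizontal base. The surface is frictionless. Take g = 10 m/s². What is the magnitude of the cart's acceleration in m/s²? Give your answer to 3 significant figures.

Resolving the weight along the incline: the component pulling the cart down the slope is mg sin 32.47° = 4.5 × 10 × 0.5369 = 24.161 N, and the normal force is N = mg cos 32.47° = 4.5 × 10 × 0.8437 = 37.967 N.
With no friction the net force along the incline is 24.161 N, so a = g sin 32.47° = 24.161 / 4.5 = 5.3691 m/s².

5.37 m/s²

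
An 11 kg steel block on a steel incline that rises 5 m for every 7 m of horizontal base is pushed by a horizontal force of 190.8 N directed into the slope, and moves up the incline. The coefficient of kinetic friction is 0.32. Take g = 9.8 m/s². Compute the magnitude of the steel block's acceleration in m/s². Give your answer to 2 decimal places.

2.64 m/s²

The horizontal push has components F cos 35.54° = 190.8 × 0.8137 = 155.254 N up the incline and F sin 35.54° = 190.8 × 0.5812 = 110.893 N pressing into the surface.
The normal force is therefore N = mg cos 35.54° + F sin 35.54° = 87.717 + 110.893 = 198.610 N, and kinetic friction down the slope is μN = 0.32 × 198.610 = 63.555 N.
Along the incline: F cos 35.54° − mg sin 35.54° − μN = ma, so 155.254 − 62.653 − 63.555 = 11 a, giving a = 2.6405 m/s².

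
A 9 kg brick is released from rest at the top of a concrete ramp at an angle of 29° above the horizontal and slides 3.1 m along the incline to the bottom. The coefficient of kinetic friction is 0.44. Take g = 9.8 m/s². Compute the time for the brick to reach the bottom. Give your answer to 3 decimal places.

2.516 s

The weight component along the incline is mg sin 29° = 42.760 N and the normal force is N = mg cos 29° = 77.141 N.
Friction up the slope is f = μN = 0.44 × 77.141 = 33.942 N, so the net downslope force is 42.760 − 33.942 = 8.818 N and a = 8.818 / 9 = 0.9798 m/s².
Starting from rest, L = ½at², so t = √(2L/a) = √(2 × 3.1 / 0.9798) = 2.5155 s.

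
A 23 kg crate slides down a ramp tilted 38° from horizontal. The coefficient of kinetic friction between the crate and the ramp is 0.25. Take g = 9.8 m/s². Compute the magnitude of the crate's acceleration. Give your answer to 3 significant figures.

Resolving the weight along the incline: the component pulling the crate down the slope is mg sin 38° = 23 × 9.8 × 0.6157 = 138.779 N, and the normal force is N = mg cos 38° = 23 × 9.8 × 0.7880 = 177.615 N.
Kinetic friction acts up the slope with magnitude f = μN = 0.25 × 177.615 = 44.404 N.
Net force along the incline is 138.779 − 44.404 = 94.375 N, so a = 94.375 / 23 = 4.1033 m/s².

4.10 m/s²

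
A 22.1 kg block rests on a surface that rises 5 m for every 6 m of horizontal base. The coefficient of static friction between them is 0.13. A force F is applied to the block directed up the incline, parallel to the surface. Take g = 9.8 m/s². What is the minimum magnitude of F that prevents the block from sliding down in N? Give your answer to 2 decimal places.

The normal force is N = mg cos 39.81° = 166.381 N. With F at its minimum the block is on the verge of sliding down, so static friction is at its maximum μ_s N = 0.13 × 166.381 = 21.630 N and acts up the slope.
Equilibrium along the incline: F + μ_s N = mg sin 39.81°, so F = 138.651 − 21.630 = 117.021 N.

117.02 N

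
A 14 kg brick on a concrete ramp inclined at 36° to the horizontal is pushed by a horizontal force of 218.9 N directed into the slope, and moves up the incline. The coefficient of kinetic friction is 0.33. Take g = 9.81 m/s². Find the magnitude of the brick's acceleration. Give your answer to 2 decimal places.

1.23 m/s²

The horizontal push has components F cos 36° = 218.9 × 0.8090 = 177.090 N up the incline and F sin 36° = 218.9 × 0.5878 = 128.669 N pressing into the surface.
The normal force is therefore N = mg cos 36° + F sin 36° = 111.108 + 128.669 = 239.777 N, and kinetic friction down the slope is μN = 0.33 × 239.777 = 79.126 N.
Along the incline: F cos 36° − mg sin 36° − μN = ma, so 177.090 − 80.728 − 79.126 = 14 a, giving a = 1.2311 m/s².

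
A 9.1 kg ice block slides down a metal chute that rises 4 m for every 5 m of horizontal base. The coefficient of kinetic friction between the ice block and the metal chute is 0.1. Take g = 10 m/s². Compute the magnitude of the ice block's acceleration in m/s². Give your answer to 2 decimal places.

Resolving the weight along the incline: the component pulling the ice block down the slope is mg sin 38.66° = 9.1 × 10 × 0.6247 = 56.848 N, and the normal force is N = mg cos 38.66° = 9.1 × 10 × 0.7809 = 71.062 N.
Kinetic friction acts up the slope with magnitude f = μN = 0.1 × 71.062 = 7.106 N.
Net force along the incline is 56.848 − 7.106 = 49.742 N, so a = 49.742 / 9.1 = 5.4662 m/s².

5.47 m/s²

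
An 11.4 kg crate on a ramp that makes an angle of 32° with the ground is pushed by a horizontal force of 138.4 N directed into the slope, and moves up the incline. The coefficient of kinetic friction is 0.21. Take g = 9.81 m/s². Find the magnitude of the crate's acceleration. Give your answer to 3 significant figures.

2.00 m/s²

The horizontal push has components F cos 32° = 138.4 × 0.8480 = 117.363 N up the incline and F sin 32° = 138.4 × 0.5299 = 73.338 N pressing into the surface.
The normal force is therefore N = mg cos 32° + F sin 32° = 94.835 + 73.338 = 168.173 N, and kinetic friction down the slope is μN = 0.21 × 168.173 = 35.316 N.
Along the incline: F cos 32° − mg sin 32° − μN = ma, so 117.363 − 59.261 − 35.316 = 11.4 a, giving a = 1.9988 m/s².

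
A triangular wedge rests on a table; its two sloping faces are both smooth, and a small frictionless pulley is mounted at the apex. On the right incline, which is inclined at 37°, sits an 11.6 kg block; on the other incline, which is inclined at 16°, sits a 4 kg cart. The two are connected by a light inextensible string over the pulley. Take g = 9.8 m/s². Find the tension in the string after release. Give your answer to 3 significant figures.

25.6 N

Resolve each weight along its own incline: the 11.6 kg mass has component 11.6 × 9.8 × sin 37° = 68.414 N down its slope, and the 4 kg mass has 4 × 9.8 × sin 16° = 10.805 N down its slope.
The 11.6 kg side's 68.414 N exceeds the other side's 10.805 N, so that mass slides down and the 4 kg mass slides up. Taking that direction as positive, Newton's second law for the whole system gives 68.414 − 10.805 = (11.6 + 4) a, so a = 57.609 / 15.6 = 3.6929 m/s².
For the 4 kg mass (up-slope positive): T − 10.805 = 4 × 3.6929, so T = 25.577 N.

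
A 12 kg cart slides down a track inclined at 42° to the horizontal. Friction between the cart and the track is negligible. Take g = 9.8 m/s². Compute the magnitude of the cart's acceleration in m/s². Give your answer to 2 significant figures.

Resolving the weight along the incline: the component pulling the cart down the slope is mg sin 42° = 12 × 9.8 × 0.6691 = 78.686 N, and the normal force is N = mg cos 42° = 12 × 9.8 × 0.7431 = 87.389 N.
With no friction the net force along the incline is 78.686 N, so a = g sin 42° = 78.686 / 12 = 6.5572 m/s².

6.6 m/s²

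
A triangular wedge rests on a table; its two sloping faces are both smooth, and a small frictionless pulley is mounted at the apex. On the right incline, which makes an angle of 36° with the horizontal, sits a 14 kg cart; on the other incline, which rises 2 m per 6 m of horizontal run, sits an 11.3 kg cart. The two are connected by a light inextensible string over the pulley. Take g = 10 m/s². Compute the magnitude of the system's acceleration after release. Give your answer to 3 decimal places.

1.840 m/s²

Resolve each weight along its own incline: the 14 kg mass has component 14 × 10 × sin 36° = 82.290 N down its slope, and the 11.3 kg mass has 11.3 × 10 × sin 18.43° = 35.734 N down its slope.
The 14 kg side's 82.290 N exceeds the other side's 35.734 N, so that mass slides down and the 11.3 kg mass slides up. Taking that direction as positive, Newton's second law for the whole system gives 82.290 − 35.734 = (14 + 11.3) a, so a = 46.556 / 25.3 = 1.8402 m/s².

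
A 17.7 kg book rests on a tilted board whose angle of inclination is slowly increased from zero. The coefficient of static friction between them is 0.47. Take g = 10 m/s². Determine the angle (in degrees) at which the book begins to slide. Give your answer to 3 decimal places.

25.174°

At the threshold of sliding, static friction is at its maximum μ_s N and exactly balances the weight component along the incline: mg sin θ = μ_s mg cos θ.
Hence tan θ = μ_s = 0.47, so θ = arctan(0.47) = 25.1735°.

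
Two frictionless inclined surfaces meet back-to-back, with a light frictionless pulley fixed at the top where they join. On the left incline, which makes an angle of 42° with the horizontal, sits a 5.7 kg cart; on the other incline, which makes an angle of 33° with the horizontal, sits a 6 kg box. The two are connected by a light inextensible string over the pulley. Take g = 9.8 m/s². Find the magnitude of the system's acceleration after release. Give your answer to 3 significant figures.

Resolve each weight along its own incline: the 5.7 kg mass has component 5.7 × 9.8 × sin 42° = 37.378 N down its slope, and the 6 kg mass has 6 × 9.8 × sin 33° = 32.025 N down its slope.
The 5.7 kg side's 37.378 N exceeds the other side's 32.025 N, so that mass slides down and the 6 kg mass slides up. Taking that direction as positive, Newton's second law for the whole system gives 37.378 − 32.025 = (5.7 + 6) a, so a = 5.353 / 11.7 = 0.4575 m/s².

0.458 m/s²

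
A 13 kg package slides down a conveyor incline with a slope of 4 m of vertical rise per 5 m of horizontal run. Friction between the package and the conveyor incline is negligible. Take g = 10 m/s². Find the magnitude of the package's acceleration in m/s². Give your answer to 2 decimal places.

Resolving the weight along the incline: the component pulling the package down the slope is mg sin 38.66° = 13 × 10 × 0.6247 = 81.211 N, and the normal force is N = mg cos 38.66° = 13 × 10 × 0.7809 = 101.517 N.
With no friction the net force along the incline is 81.211 N, so a = g sin 38.66° = 81.211 / 13 = 6.2470 m/s².

6.25 m/s²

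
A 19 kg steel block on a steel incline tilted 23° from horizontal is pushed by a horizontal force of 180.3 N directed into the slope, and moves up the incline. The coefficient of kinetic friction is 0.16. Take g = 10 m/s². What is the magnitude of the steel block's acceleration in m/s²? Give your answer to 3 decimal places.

The horizontal push has components F cos 23° = 180.3 × 0.9205 = 165.966 N up the incline and F sin 23° = 180.3 × 0.3907 = 70.443 N pressing into the surface.
The normal force is therefore N = mg cos 23° + F sin 23° = 174.895 + 70.443 = 245.338 N, and kinetic friction down the slope is μN = 0.16 × 245.338 = 39.254 N.
Along the incline: F cos 23° − mg sin 23° − μN = ma, so 165.966 − 74.233 − 39.254 = 19 a, giving a = 2.7621 m/s².

2.762 m/s²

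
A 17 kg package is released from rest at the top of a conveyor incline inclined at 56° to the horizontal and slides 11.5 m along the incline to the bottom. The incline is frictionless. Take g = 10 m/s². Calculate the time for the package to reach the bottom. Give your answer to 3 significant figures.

1.67 s

The weight component along the incline is mg sin 56° = 140.936 N and the normal force is N = mg cos 56° = 95.063 N.
With no friction, a = g sin 56° = 8.2904 m/s².
Starting from rest, L = ½at², so t = √(2L/a) = √(2 × 11.5 / 8.2904) = 1.6656 s.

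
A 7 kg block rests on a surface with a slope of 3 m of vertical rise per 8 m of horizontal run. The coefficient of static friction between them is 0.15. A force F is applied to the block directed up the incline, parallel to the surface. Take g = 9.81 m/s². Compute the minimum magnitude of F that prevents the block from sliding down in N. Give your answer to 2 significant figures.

The normal force is N = mg cos 20.56° = 64.298 N. With F at its minimum the block is on the verge of sliding down, so static friction is at its maximum μ_s N = 0.15 × 64.298 = 9.645 N and acts up the slope.
Equilibrium along the incline: F + μ_s N = mg sin 20.56°, so F = 24.112 − 9.645 = 14.467 N.

14 N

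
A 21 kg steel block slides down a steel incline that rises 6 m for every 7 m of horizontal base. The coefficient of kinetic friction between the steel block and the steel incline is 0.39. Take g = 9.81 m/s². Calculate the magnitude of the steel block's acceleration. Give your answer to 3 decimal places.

Resolving the weight along the incline: the component pulling the steel block down the slope is mg sin 40.60° = 21 × 9.81 × 0.6508 = 134.071 N, and the normal force is N = mg cos 40.60° = 21 × 9.81 × 0.7593 = 156.423 N.
Kinetic friction acts up the slope with magnitude f = μN = 0.39 × 156.423 = 61.005 N.
Net force along the incline is 134.071 − 61.005 = 73.066 N, so a = 73.066 / 21 = 3.4793 m/s².

3.479 m/s²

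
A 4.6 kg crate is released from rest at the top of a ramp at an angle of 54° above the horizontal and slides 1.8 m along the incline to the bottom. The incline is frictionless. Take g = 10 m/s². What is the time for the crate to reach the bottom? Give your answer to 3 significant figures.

0.667 s

The weight component along the incline is mg sin 54° = 37.215 N and the normal force is N = mg cos 54° = 27.038 N.
With no friction, a = g sin 54° = 8.0902 m/s².
Starting from rest, L = ½at², so t = √(2L/a) = √(2 × 1.8 / 8.0902) = 0.6671 s.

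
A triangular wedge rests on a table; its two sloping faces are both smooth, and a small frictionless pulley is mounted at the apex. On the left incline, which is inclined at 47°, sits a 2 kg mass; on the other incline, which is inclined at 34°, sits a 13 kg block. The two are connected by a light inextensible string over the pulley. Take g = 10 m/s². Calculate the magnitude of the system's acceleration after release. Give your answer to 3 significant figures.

3.87 m/s²

Resolve each weight along its own incline: the 2 kg mass has component 2 × 10 × sin 47° = 14.627 N down its slope, and the 13 kg mass has 13 × 10 × sin 34° = 72.695 N down its slope.
The 13 kg side's 72.695 N exceeds the other side's 14.627 N, so that mass slides down and the 2 kg mass slides up. Taking that direction as positive, Newton's second law for the whole system gives 72.695 − 14.627 = (2 + 13) a, so a = 58.068 / 15 = 3.8712 m/s².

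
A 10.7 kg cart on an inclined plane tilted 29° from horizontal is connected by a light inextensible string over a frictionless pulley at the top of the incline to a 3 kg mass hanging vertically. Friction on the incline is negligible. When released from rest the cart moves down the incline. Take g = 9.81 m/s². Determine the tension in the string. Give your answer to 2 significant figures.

For the cart on the incline: the weight component along the slope is m₁g sin 29° = 10.7 × 9.81 × 0.4848 = 50.888 N and the normal force is N = m₁g cos 29° = 91.806 N.
Newton's second law for the cart (down-slope positive): 50.888 − T = 10.7 a. For the hanging mass (upward positive): T − 3 × 9.81 = 3 a.
Adding the two equations eliminates T: 21.458 = 13.7 a, so a = 1.5663 m/s².
Then from the hanging mass's equation, T = 3 × (9.81 + 1.5663) = 34.129 N.

34 N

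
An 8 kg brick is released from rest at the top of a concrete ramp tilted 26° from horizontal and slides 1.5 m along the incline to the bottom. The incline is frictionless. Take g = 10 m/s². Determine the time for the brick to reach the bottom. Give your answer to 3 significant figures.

The weight component along the incline is mg sin 26° = 35.070 N and the normal force is N = mg cos 26° = 71.904 N.
With no friction, a = g sin 26° = 4.3837 m/s².
Starting from rest, L = ½at², so t = √(2L/a) = √(2 × 1.5 / 4.3837) = 0.8273 s.

0.827 s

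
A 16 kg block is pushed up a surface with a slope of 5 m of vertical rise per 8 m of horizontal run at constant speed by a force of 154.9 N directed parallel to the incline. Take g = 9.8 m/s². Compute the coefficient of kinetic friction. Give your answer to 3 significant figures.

At constant speed ΣF = 0 along the incline. The applied 154.9 N acts up the slope; the weight component mg sin 32.01° = 83.104 N and kinetic friction μN both act down the slope.
So 154.9 = 83.104 + μ × 132.966, giving μ = (154.9 − 83.104) / 132.966 = 0.5400.

0.540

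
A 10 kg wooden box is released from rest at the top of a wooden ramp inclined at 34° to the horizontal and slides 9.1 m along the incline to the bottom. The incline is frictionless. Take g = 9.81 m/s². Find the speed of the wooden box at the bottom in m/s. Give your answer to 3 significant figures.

The weight component along the incline is mg sin 34° = 54.857 N and the normal force is N = mg cos 34° = 81.329 N.
With no friction, a = g sin 34° = 5.4857 m/s².
Starting from rest over a distance of 9.1 m, v² = 2aL = 2 × 5.4857 × 9.1 = 99.8397, so v = 9.9920 m/s.

9.99 m/s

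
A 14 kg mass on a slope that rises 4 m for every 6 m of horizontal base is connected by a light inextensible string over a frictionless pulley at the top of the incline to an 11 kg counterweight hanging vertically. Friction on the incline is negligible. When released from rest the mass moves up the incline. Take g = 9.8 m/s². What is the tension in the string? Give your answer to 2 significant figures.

For the mass on the incline: the weight component along the slope is m₁g sin 33.69° = 14 × 9.8 × 0.5547 = 76.105 N and the normal force is N = m₁g cos 33.69° = 114.157 N.
Newton's second law for the mass (up-slope positive): T − 76.105 = 14 a. For the hanging counterweight (downward positive): 11 × 9.8 − T = 11 a.
Adding the two equations eliminates T: 31.695 = 25 a, so a = 1.2678 m/s².
Then from the hanging counterweight's equation, T = 11 × (9.8 − 1.2678) = 93.854 N.

94 N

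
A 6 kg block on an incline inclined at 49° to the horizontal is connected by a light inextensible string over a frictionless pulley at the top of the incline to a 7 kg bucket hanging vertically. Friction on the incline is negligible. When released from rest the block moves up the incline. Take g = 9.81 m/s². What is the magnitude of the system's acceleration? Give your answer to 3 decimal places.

For the block on the incline: the weight component along the slope is m₁g sin 49° = 6 × 9.81 × 0.7547 = 44.422 N and the normal force is N = m₁g cos 49° = 38.616 N.
Newton's second law for the block (up-slope positive): T − 44.422 = 6 a. For the hanging bucket (downward positive): 7 × 9.81 − T = 7 a.
Adding the two equations eliminates T: 24.248 = 13 a, so a = 1.8652 m/s².

1.865 m/s²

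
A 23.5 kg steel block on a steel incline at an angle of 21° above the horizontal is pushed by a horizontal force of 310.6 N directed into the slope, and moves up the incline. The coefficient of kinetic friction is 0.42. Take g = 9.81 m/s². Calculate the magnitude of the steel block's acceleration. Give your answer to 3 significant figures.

2.99 m/s²

The horizontal push has components F cos 21° = 310.6 × 0.9336 = 289.976 N up the incline and F sin 21° = 310.6 × 0.3584 = 111.319 N pressing into the surface.
The normal force is therefore N = mg cos 21° + F sin 21° = 215.227 + 111.319 = 326.546 N, and kinetic friction down the slope is μN = 0.42 × 326.546 = 137.149 N.
Along the incline: F cos 21° − mg sin 21° − μN = ma, so 289.976 − 82.624 − 137.149 = 23.5 a, giving a = 2.9874 m/s².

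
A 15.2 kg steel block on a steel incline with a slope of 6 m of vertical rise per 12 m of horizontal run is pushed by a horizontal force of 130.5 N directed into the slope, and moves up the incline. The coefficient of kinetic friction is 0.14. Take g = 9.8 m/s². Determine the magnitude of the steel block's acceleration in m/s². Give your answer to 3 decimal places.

The horizontal push has components F cos 26.57° = 130.5 × 0.8944 = 116.719 N up the incline and F sin 26.57° = 130.5 × 0.4472 = 58.360 N pressing into the surface.
The normal force is therefore N = mg cos 26.57° + F sin 26.57° = 133.230 + 58.360 = 191.590 N, and kinetic friction down the slope is μN = 0.14 × 191.590 = 26.823 N.
Along the incline: F cos 26.57° − mg sin 26.57° − μN = ma, so 116.719 − 66.615 − 26.823 = 15.2 a, giving a = 1.5316 m/s².

1.532 m/s²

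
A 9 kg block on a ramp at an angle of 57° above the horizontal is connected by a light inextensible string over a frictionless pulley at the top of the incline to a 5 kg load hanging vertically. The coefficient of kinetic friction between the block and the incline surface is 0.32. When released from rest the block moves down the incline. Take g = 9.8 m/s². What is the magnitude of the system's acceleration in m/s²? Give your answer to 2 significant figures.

For the block on the incline: the weight component along the slope is m₁g sin 57° = 9 × 9.8 × 0.8387 = 73.973 N and the normal force is N = m₁g cos 57° = 48.037 N.
Kinetic friction opposes the block's motion down the incline: f = μN = 0.32 × 48.037 = 15.372 N acting up the slope.
Newton's second law for the block (down-slope positive): 73.973 − 15.372 − T = 9 a. For the hanging load (upward positive): T − 5 × 9.8 = 5 a.
Adding the two equations eliminates T: 9.601 = 14 a, so a = 0.6858 m/s².

0.69 m/s²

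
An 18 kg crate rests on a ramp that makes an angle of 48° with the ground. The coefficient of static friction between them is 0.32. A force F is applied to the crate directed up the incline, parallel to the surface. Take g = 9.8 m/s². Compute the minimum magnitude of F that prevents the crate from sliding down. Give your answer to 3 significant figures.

The normal force is N = mg cos 48° = 118.035 N. With F at its minimum the crate is on the verge of sliding down, so static friction is at its maximum μ_s N = 0.32 × 118.035 = 37.771 N and acts up the slope.
Equilibrium along the incline: F + μ_s N = mg sin 48°, so F = 131.091 − 37.771 = 93.320 N.

93.3 N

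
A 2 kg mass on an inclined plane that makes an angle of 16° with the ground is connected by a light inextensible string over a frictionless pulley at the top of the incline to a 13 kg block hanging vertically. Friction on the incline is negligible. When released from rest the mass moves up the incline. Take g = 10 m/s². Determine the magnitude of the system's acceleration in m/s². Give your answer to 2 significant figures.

8.3 m/s²

For the mass on the incline: the weight component along the slope is m₁g sin 16° = 2 × 10 × 0.2756 = 5.512 N and the normal force is N = m₁g cos 16° = 19.225 N.
Newton's second law for the mass (up-slope positive): T − 5.512 = 2 a. For the hanging block (downward positive): 13 × 10 − T = 13 a.
Adding the two equations eliminates T: 124.488 = 15 a, so a = 8.2992 m/s².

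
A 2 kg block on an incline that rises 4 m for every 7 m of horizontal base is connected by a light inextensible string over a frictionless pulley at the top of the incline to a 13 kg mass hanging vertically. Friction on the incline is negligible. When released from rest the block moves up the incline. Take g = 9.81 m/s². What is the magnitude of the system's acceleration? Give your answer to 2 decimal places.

7.85 m/s²

For the block on the incline: the weight component along the slope is m₁g sin 29.74° = 2 × 9.81 × 0.4961 = 9.733 N and the normal force is N = m₁g cos 29.74° = 17.035 N.
Newton's second law for the block (up-slope positive): T − 9.733 = 2 a. For the hanging mass (downward positive): 13 × 9.81 − T = 13 a.
Adding the two equations eliminates T: 117.797 = 15 a, so a = 7.8531 m/s².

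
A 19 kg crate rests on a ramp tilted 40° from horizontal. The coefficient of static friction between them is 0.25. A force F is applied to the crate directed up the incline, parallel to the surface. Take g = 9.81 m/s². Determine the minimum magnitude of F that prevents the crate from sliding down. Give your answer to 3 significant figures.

The normal force is N = mg cos 40° = 142.783 N. With F at its minimum the crate is on the verge of sliding down, so static friction is at its maximum μ_s N = 0.25 × 142.783 = 35.696 N and acts up the slope.
Equilibrium along the incline: F + μ_s N = mg sin 40°, so F = 119.809 − 35.696 = 84.113 N.

84.1 N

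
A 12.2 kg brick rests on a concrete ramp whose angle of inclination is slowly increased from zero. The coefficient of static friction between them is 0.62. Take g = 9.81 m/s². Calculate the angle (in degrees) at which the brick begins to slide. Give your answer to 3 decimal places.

At the threshold of sliding, static friction is at its maximum μ_s N and exactly balances the weight component along the incline: mg sin θ = μ_s mg cos θ.
Hence tan θ = μ_s = 0.62, so θ = arctan(0.62) = 31.7989°.

31.799°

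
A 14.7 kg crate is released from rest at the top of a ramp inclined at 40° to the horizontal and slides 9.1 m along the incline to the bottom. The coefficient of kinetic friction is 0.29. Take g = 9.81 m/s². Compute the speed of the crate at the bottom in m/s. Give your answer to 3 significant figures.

8.67 m/s

The weight component along the incline is mg sin 40° = 92.694 N and the normal force is N = mg cos 40° = 110.469 N.
Friction up the slope is f = μN = 0.29 × 110.469 = 32.036 N, so the net downslope force is 92.694 − 32.036 = 60.658 N and a = 60.658 / 14.7 = 4.1264 m/s².
Starting from rest over a distance of 9.1 m, v² = 2aL = 2 × 4.1264 × 9.1 = 75.1005, so v = 8.6661 m/s.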